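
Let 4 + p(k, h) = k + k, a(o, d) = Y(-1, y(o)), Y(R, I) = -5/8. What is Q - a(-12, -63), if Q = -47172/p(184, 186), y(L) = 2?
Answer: -93889/728 ≈ -128.97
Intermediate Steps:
Y(R, I) = -5/8 (Y(R, I) = -5*⅛ = -5/8)
a(o, d) = -5/8
p(k, h) = -4 + 2*k (p(k, h) = -4 + (k + k) = -4 + 2*k)
Q = -11793/91 (Q = -47172/(-4 + 2*184) = -47172/(-4 + 368) = -47172/364 = -47172*1/364 = -11793/91 ≈ -129.59)
Q - a(-12, -63) = -11793/91 - 1*(-5/8) = -11793/91 + 5/8 = -93889/728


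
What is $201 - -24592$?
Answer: $24793$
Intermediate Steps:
$201 - -24592 = 201 + 24592 = 24793$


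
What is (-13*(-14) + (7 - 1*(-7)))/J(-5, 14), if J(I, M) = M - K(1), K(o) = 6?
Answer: 49/2 ≈ 24.500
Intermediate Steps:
J(I, M) = -6 + M (J(I, M) = M - 1*6 = M - 6 = -6 + M)
(-13*(-14) + (7 - 1*(-7)))/J(-5, 14) = (-13*(-14) + (7 - 1*(-7)))/(-6 + 14) = (182 + (7 + 7))/8 = (182 + 14)*(⅛) = 196*(⅛) = 49/2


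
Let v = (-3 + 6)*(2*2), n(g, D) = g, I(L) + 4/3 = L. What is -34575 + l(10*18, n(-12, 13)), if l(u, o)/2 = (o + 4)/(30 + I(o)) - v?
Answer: -864999/25 ≈ -34600.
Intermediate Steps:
I(L) = -4/3 + L
v = 12 (v = 3*4 = 12)
l(u, o) = -24 + 2*(4 + o)/(86/3 + o) (l(u, o) = 2*((o + 4)/(30 + (-4/3 + o)) - 1*12) = 2*((4 + o)/(86/3 + o) - 12) = 2*(-12 + (4 + o)/(86/3 + o)) = -24 + 2*(4 + o)/(86/3 + o))
-34575 + l(10*18, n(-12, 13)) = -34575 + 6*(-340 - 11*(-12))/(86 + 3*(-12)) = -34575 + 6*(-340 + 132)/(86 - 36) = -34575 + 6*(-208)/50 = -34575 + 6*(1/50)*(-208) = -34575 - 624/25 = -864999/25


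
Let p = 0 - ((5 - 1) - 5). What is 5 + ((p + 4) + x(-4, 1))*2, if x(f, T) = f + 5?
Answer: 17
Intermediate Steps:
x(f, T) = 5 + f
p = 1 (p = 0 - (4 - 5) = 0 - 1*(-1) = 0 + 1 = 1)
5 + ((p + 4) + x(-4, 1))*2 = 5 + ((1 + 4) + (5 - 4))*2 = 5 + (5 + 1)*2 = 5 + 6*2 = 5 + 12 = 17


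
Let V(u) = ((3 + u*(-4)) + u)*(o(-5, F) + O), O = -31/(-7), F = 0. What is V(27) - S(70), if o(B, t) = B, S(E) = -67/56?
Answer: 2563/56 ≈ 45.768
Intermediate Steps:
S(E) = -67/56 (S(E) = -67*1/56 = -67/56)
O = 31/7 (O = -31*(-1/7) = 31/7 ≈ 4.4286)
V(u) = -12/7 + 12*u/7 (V(u) = ((3 + u*(-4)) + u)*(-5 + 31/7) = ((3 - 4*u) + u)*(-4/7) = (3 - 3*u)*(-4/7) = -12/7 + 12*u/7)
V(27) - S(70) = (-12/7 + (12/7)*27) - 1*(-67/56) = (-12/7 + 324/7) + 67/56 = 312/7 + 67/56 = 2563/56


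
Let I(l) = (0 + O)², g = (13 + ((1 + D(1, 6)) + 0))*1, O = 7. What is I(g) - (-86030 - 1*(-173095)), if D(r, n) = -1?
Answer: -87016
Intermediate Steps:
g = 13 (g = (13 + ((1 - 1) + 0))*1 = (13 + (0 + 0))*1 = (13 + 0)*1 = 13*1 = 13)
I(l) = 49 (I(l) = (0 + 7)² = 7² = 49)
I(g) - (-86030 - 1*(-173095)) = 49 - (-86030 - 1*(-173095)) = 49 - (-86030 + 173095) = 49 - 1*87065 = 49 - 87065 = -87016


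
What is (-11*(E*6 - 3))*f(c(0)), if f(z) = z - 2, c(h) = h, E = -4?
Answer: -594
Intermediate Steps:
f(z) = -2 + z
(-11*(E*6 - 3))*f(c(0)) = (-11*(-4*6 - 3))*(-2 + 0) = -11*(-24 - 3)*(-2) = -11*(-27)*(-2) = 297*(-2) = -594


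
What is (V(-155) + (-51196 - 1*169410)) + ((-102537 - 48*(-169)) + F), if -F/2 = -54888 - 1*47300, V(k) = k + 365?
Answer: -110445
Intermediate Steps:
V(k) = 365 + k
F = 204376 (F = -2*(-54888 - 1*47300) = -2*(-54888 - 47300) = -2*(-102188) = 204376)
(V(-155) + (-51196 - 1*169410)) + ((-102537 - 48*(-169)) + F) = ((365 - 155) + (-51196 - 1*169410)) + ((-102537 - 48*(-169)) + 204376) = (210 + (-51196 - 169410)) + ((-102537 + 8112) + 204376) = (210 - 220606) + (-94425 + 204376) = -220396 + 109951 = -110445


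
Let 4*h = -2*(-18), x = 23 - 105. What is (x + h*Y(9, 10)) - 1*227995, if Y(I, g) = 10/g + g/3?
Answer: -228038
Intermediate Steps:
Y(I, g) = 10/g + g/3 (Y(I, g) = 10/g + g*(⅓) = 10/g + g/3)
x = -82
h = 9 (h = (-2*(-18))/4 = (¼)*36 = 9)
(x + h*Y(9, 10)) - 1*227995 = (-82 + 9*(10/10 + (⅓)*10)) - 1*227995 = (-82 + 9*(10*(⅒) + 10/3)) - 227995 = (-82 + 9*(1 + 10/3)) - 227995 = (-82 + 9*(13/3)) - 227995 = (-82 + 39) - 227995 = -43 - 227995 = -228038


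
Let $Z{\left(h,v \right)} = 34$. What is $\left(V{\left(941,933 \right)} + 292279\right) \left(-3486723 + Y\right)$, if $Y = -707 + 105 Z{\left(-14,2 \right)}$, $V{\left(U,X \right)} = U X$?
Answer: $-4076924455520$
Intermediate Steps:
$Y = 2863$ ($Y = -707 + 105 \cdot 34 = -707 + 3570 = 2863$)
$\left(V{\left(941,933 \right)} + 292279\right) \left(-3486723 + Y\right) = \left(941 \cdot 933 + 292279\right) \left(-3486723 + 2863\right) = \left(877953 + 292279\right) \left(-3483860\right) = 1170232 \left(-3483860\right) = -4076924455520$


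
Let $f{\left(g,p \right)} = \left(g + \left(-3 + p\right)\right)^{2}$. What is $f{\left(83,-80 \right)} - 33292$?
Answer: $-33292$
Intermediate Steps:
$f{\left(g,p \right)} = \left(-3 + g + p\right)^{2}$
$f{\left(83,-80 \right)} - 33292 = \left(-3 + 83 - 80\right)^{2} - 33292 = 0^{2} - 33292 = 0 - 33292 = -33292$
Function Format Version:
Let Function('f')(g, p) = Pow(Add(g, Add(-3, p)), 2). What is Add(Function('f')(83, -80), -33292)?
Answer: -33292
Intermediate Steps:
Function('f')(g, p) = Pow(Add(-3, g, p), 2)
Add(Function('f')(83, -80), -33292) = Add(Pow(Add(-3, 83, -80), 2), -33292) = Add(Pow(0, 2), -33292) = Add(0, -33292) = -33292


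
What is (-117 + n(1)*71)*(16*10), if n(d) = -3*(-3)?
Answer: 83520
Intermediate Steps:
n(d) = 9
(-117 + n(1)*71)*(16*10) = (-117 + 9*71)*(16*10) = (-117 + 639)*160 = 522*160 = 83520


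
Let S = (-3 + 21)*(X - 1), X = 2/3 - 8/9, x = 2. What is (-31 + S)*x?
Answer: -106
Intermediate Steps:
X = -2/9 (X = 2*(1/3) - 8*1/9 = 2/3 - 8/9 = -2/9 ≈ -0.22222)
S = -22 (S = (-3 + 21)*(-2/9 - 1) = 18*(-11/9) = -22)
(-31 + S)*x = (-31 - 22)*2 = -53*2 = -106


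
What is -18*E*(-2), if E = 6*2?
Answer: 432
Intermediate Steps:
E = 12
-18*E*(-2) = -18*12*(-2) = -216*(-2) = 432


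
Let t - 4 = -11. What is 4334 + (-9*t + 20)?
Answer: 4417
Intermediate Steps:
t = -7 (t = 4 - 11 = -7)
4334 + (-9*t + 20) = 4334 + (-9*(-7) + 20) = 4334 + (63 + 20) = 4334 + 83 = 4417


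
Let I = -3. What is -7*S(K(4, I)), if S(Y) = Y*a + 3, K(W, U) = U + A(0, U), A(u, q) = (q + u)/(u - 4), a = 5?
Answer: 231/4 ≈ 57.750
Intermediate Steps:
A(u, q) = (q + u)/(-4 + u)
K(W, U) = 3*U/4 (K(W, U) = U + (U + 0)/(-4 + 0) = U + U/(-4) = U - U/4 = 3*U/4)
S(Y) = 3 + 5*Y (S(Y) = Y*5 + 3 = 5*Y + 3 = 3 + 5*Y)
-7*S(K(4, I)) = -7*(3 + 5*((¾)*(-3))) = -7*(3 + 5*(-9/4)) = -7*(3 - 45/4) = -7*(-33/4) = 231/4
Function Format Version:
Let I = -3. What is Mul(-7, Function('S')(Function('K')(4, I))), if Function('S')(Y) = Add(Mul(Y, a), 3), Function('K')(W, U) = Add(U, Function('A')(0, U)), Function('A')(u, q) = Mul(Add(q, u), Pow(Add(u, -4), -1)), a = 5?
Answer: Rational(231, 4) ≈ 57.750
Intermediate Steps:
Function('A')(u, q) = Mul(Pow(Add(-4, u), -1), Add(q, u)) (Function('A')(u, q) = Mul(Add(q, u), Pow(Add(-4, u), -1)) = Mul(Pow(Add(-4, u), -1), Add(q, u)))
Function('K')(W, U) = Mul(Rational(3, 4), U) (Function('K')(W, U) = Add(U, Mul(Pow(Add(-4, 0), -1), Add(U, 0))) = Add(U, Mul(Pow(-4, -1), U)) = Add(U, Mul(Rational(-1, 4), U)) = Mul(Rational(3, 4), U))
Function('S')(Y) = Add(3, Mul(5, Y)) (Function('S')(Y) = Add(Mul(Y, 5), 3) = Add(Mul(5, Y), 3) = Add(3, Mul(5, Y)))
Mul(-7, Function('S')(Function('K')(4, I))) = Mul(-7, Add(3, Mul(5, Mul(Rational(3, 4), -3)))) = Mul(-7, Add(3, Mul(5, Rational(-9, 4)))) = Mul(-7, Add(3, Rational(-45, 4))) = Mul(-7, Rational(-33, 4)) = Rational(231, 4)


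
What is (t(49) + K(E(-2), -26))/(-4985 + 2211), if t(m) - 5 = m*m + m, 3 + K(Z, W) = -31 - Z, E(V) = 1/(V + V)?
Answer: -9685/11096 ≈ -0.87284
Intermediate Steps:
E(V) = 1/(2*V)
K(Z, W) = -34 - Z (K(Z, W) = -3 + (-31 - Z) = -34 - Z)
t(m) = 5 + m + m² (t(m) = 5 + (m*m + m) = 5 + (m² + m) = 5 + (m + m²) = 5 + m + m²)
(t(49) + K(E(-2), -26))/(-4985 + 2211) = ((5 + 49 + 49²) + (-34 - 1/(2*(-2))))/(-4985 + 2211) = ((5 + 49 + 2401) + (-34 - (-1)/(2*2)))/(-2774) = (2455 + (-34 - 1*(-¼)))*(-1/2774) = (2455 + (-34 + ¼))*(-1/2774) = (2455 - 135/4)*(-1/2774) = (9685/4)*(-1/2774) = -9685/11096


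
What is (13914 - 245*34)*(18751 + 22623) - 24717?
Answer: 231007699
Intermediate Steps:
(13914 - 245*34)*(18751 + 22623) - 24717 = (13914 - 8330)*41374 - 24717 = 5584*41374 - 24717 = 231032416 - 24717 = 231007699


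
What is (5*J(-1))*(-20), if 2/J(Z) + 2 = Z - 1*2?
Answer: 40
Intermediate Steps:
J(Z) = 2/(-4 + Z) (J(Z) = 2/(-2 + (Z - 1*2)) = 2/(-2 + (Z - 2)) = 2/(-2 + (-2 + Z)) = 2/(-4 + Z))
(5*J(-1))*(-20) = (5*(2/(-4 - 1)))*(-20) = (5*(2/(-5)))*(-20) = (5*(2*(-1/5)))*(-20) = (5*(-2/5))*(-20) = -2*(-20) = 40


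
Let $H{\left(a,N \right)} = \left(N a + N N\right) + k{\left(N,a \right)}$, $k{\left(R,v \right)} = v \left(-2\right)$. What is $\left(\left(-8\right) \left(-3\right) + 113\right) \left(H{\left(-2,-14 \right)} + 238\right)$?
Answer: $63842$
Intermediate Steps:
$k{\left(R,v \right)} = - 2 v$
$H{\left(a,N \right)} = N^{2} - 2 a + N a$ ($H{\left(a,N \right)} = \left(N a + N N\right) - 2 a = \left(N a + N^{2}\right) - 2 a = \left(N^{2} + N a\right) - 2 a = N^{2} - 2 a + N a$)
$\left(\left(-8\right) \left(-3\right) + 113\right) \left(H{\left(-2,-14 \right)} + 238\right) = \left(\left(-8\right) \left(-3\right) + 113\right) \left(\left(\left(-14\right)^{2} - -4 - -28\right) + 238\right) = \left(24 + 113\right) \left(\left(196 + 4 + 28\right) + 238\right) = 137 \left(228 + 238\right) = 137 \cdot 466 = 63842$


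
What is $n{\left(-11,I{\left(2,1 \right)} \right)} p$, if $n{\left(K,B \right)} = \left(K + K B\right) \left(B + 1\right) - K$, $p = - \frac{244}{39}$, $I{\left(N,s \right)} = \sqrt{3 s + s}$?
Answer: $\frac{21472}{39} \approx 550.56$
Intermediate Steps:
$I{\left(N,s \right)} = 2 \sqrt{s}$ ($I{\left(N,s \right)} = \sqrt{4 s} = 2 \sqrt{s}$)
$p = - \frac{244}{39}$ ($p = \left(-244\right) \frac{1}{39} = - \frac{244}{39} \approx -6.2564$)
$n{\left(K,B \right)} = - K + \left(1 + B\right) \left(K + B K\right)$ ($n{\left(K,B \right)} = \left(K + B K\right) \left(1 + B\right) - K = \left(1 + B\right) \left(K + B K\right) - K = - K + \left(1 + B\right) \left(K + B K\right)$)
$n{\left(-11,I{\left(2,1 \right)} \right)} p = 2 \sqrt{1} \left(-11\right) \left(2 + 2 \sqrt{1}\right) \left(- \frac{244}{39}\right) = 2 \cdot 1 \left(-11\right) \left(2 + 2 \cdot 1\right) \left(- \frac{244}{39}\right) = 2 \left(-11\right) \left(2 + 2\right) \left(- \frac{244}{39}\right) = 2 \left(-11\right) 4 \left(- \frac{244}{39}\right) = \left(-88\right) \left(- \frac{244}{39}\right) = \frac{21472}{39}$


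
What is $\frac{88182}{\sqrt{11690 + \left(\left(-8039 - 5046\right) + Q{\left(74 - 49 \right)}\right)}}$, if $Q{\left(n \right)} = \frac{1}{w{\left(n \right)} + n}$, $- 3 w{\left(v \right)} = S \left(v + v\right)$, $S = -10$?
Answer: $- \frac{73485 i \sqrt{18448806}}{133687} \approx - 2361.0 i$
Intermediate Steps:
$w{\left(v \right)} = \frac{20 v}{3}$ ($w{\left(v \right)} = - \frac{\left(-10\right) \left(v + v\right)}{3} = - \frac{\left(-10\right) 2 v}{3} = - \frac{\left(-20\right) v}{3} = \frac{20 v}{3}$)
$Q{\left(n \right)} = \frac{3}{23 n}$ ($Q{\left(n \right)} = \frac{1}{\frac{20 n}{3} + n} = \frac{1}{\frac{23}{3} n} = \frac{3}{23 n}$)
$\frac{88182}{\sqrt{11690 + \left(\left(-8039 - 5046\right) + Q{\left(74 - 49 \right)}\right)}} = \frac{88182}{\sqrt{11690 + \left(\left(-8039 - 5046\right) + \frac{3}{23 \left(74 - 49\right)}\right)}} = \frac{88182}{\sqrt{11690 - \left(13085 - \frac{3}{23 \cdot 25}\right)}} = \frac{88182}{\sqrt{11690 + \left(-13085 + \frac{3}{23} \cdot \frac{1}{25}\right)}} = \frac{88182}{\sqrt{11690 + \left(-13085 + \frac{3}{575}\right)}} = \frac{88182}{\sqrt{11690 - \frac{7523872}{575}}} = \frac{88182}{\sqrt{- \frac{802122}{575}}} = \frac{88182}{\frac{1}{115} i \sqrt{18448806}} = 88182 \left(- \frac{5 i \sqrt{18448806}}{802122}\right) = - \frac{73485 i \sqrt{18448806}}{133687}$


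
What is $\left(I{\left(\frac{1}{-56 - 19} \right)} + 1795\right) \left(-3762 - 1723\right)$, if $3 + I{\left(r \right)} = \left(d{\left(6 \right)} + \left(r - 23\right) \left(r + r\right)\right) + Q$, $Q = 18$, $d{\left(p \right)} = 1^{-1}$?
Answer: $- \frac{11178788719}{1125} \approx -9.9367 \cdot 10^{6}$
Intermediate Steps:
$d{\left(p \right)} = 1$
$I{\left(r \right)} = 16 + 2 r \left(-23 + r\right)$ ($I{\left(r \right)} = -3 + \left(\left(1 + \left(r - 23\right) \left(r + r\right)\right) + 18\right) = -3 + \left(\left(1 + \left(-23 + r\right) 2 r\right) + 18\right) = -3 + \left(\left(1 + 2 r \left(-23 + r\right)\right) + 18\right) = -3 + \left(19 + 2 r \left(-23 + r\right)\right) = 16 + 2 r \left(-23 + r\right)$)
$\left(I{\left(\frac{1}{-56 - 19} \right)} + 1795\right) \left(-3762 - 1723\right) = \left(\left(16 - \frac{46}{-56 - 19} + 2 \left(\frac{1}{-56 - 19}\right)^{2}\right) + 1795\right) \left(-3762 - 1723\right) = \left(\left(16 - \frac{46}{-75} + 2 \left(\frac{1}{-75}\right)^{2}\right) + 1795\right) \left(-5485\right) = \left(\left(16 - - \frac{46}{75} + 2 \left(- \frac{1}{75}\right)^{2}\right) + 1795\right) \left(-5485\right) = \left(\left(16 + \frac{46}{75} + 2 \cdot \frac{1}{5625}\right) + 1795\right) \left(-5485\right) = \left(\left(16 + \frac{46}{75} + \frac{2}{5625}\right) + 1795\right) \left(-5485\right) = \left(\frac{93452}{5625} + 1795\right) \left(-5485\right) = \frac{10190327}{5625} \left(-5485\right) = - \frac{11178788719}{1125}$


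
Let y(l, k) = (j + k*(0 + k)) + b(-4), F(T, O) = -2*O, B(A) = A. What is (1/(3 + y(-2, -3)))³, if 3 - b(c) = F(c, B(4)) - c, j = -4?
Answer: 1/3375 ≈ 0.00029630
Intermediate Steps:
b(c) = 11 + c (b(c) = 3 - (-2*4 - c) = 3 - (-8 - c) = 3 + (8 + c) = 11 + c)
y(l, k) = 3 + k² (y(l, k) = (-4 + k*(0 + k)) + (11 - 4) = (-4 + k*k) + 7 = (-4 + k²) + 7 = 3 + k²)
(1/(3 + y(-2, -3)))³ = (1/(3 + (3 + (-3)²)))³ = (1/(3 + (3 + 9)))³ = (1/(3 + 12))³ = (1/15)³ = 1/3375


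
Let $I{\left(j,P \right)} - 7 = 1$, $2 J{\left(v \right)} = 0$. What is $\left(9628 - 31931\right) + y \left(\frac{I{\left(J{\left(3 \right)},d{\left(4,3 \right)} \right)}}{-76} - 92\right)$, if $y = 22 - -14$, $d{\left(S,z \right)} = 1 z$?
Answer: $- \frac{486757}{19} \approx -25619.0$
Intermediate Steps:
$d{\left(S,z \right)} = z$
$J{\left(v \right)} = 0$ ($J{\left(v \right)} = \frac{1}{2} \cdot 0 = 0$)
$I{\left(j,P \right)} = 8$ ($I{\left(j,P \right)} = 7 + 1 = 8$)
$y = 36$ ($y = 22 + 14 = 36$)
$\left(9628 - 31931\right) + y \left(\frac{I{\left(J{\left(3 \right)},d{\left(4,3 \right)} \right)}}{-76} - 92\right) = \left(9628 - 31931\right) + 36 \left(\frac{8}{-76} - 92\right) = -22303 + 36 \left(8 \left(- \frac{1}{76}\right) - 92\right) = -22303 + 36 \left(- \frac{2}{19} - 92\right) = -22303 + 36 \left(- \frac{1750}{19}\right) = -22303 - \frac{63000}{19} = - \frac{486757}{19}$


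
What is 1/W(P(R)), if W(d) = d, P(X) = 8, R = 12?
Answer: ⅛ ≈ 0.12500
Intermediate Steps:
1/W(P(R)) = 1/8 = ⅛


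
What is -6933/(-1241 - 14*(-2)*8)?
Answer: 2311/339 ≈ 6.8171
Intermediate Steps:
-6933/(-1241 - 14*(-2)*8) = -6933/(-1241 + 28*8) = -6933/(-1241 + 224) = -6933/(-1017) = -6933*(-1/1017) = 2311/339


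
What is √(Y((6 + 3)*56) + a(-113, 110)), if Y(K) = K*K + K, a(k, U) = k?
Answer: √254407 ≈ 504.39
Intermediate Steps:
Y(K) = K + K² (Y(K) = K² + K = K + K²)
√(Y((6 + 3)*56) + a(-113, 110)) = √(((6 + 3)*56)*(1 + (6 + 3)*56) - 113) = √((9*56)*(1 + 9*56) - 113) = √(504*(1 + 504) - 113) = √(504*505 - 113) = √(254520 - 113) = √254407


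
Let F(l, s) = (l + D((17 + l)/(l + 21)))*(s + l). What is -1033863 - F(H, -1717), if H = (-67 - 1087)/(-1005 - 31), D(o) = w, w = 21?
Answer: -267228719417/268324 ≈ -9.9592e+5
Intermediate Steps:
D(o) = 21
H = 577/518 (H = -1154/(-1036) = -1154*(-1/1036) = 577/518 ≈ 1.1139)
F(l, s) = (21 + l)*(l + s) (F(l, s) = (l + 21)*(s + l) = (21 + l)*(l + s))
-1033863 - F(H, -1717) = -1033863 - ((577/518)² + 21*(577/518) + 21*(-1717) + (577/518)*(-1717)) = -1033863 - (332929/268324 + 1731/74 - 36057 - 990709/518) = -1033863 - 1*(-10181536195/268324) = -1033863 + 10181536195/268324 = -267228719417/268324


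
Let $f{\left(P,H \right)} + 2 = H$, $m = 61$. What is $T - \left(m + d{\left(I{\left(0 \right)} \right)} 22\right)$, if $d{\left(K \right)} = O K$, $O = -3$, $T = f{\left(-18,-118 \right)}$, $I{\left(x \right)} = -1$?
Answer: $-247$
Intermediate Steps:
$f{\left(P,H \right)} = -2 + H$
$T = -120$ ($T = -2 - 118 = -120$)
$d{\left(K \right)} = - 3 K$
$T - \left(m + d{\left(I{\left(0 \right)} \right)} 22\right) = -120 - \left(61 + \left(-3\right) \left(-1\right) 22\right) = -120 - \left(61 + 3 \cdot 22\right) = -120 - \left(61 + 66\right) = -120 - 127 = -247$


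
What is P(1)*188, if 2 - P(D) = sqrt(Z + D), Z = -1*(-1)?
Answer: 376 - 188*sqrt(2) ≈ 110.13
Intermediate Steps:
Z = 1
P(D) = 2 - sqrt(1 + D)
P(1)*188 = (2 - sqrt(1 + 1))*188 = (2 - sqrt(2))*188 = 376 - 188*sqrt(2)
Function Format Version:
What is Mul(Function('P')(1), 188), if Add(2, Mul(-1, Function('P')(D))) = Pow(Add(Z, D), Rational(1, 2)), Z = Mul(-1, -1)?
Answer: Add(376, Mul(-188, Pow(2, Rational(1, 2)))) ≈ 110.13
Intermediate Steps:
Z = 1
Function('P')(D) = Add(2, Mul(-1, Pow(Add(1, D), Rational(1, 2))))
Mul(Function('P')(1), 188) = Mul(Add(2, Mul(-1, Pow(Add(1, 1), Rational(1, 2)))), 188) = Mul(Add(2, Mul(-1, Pow(2, Rational(1, 2)))), 188) = Add(376, Mul(-188, Pow(2, Rational(1, 2))))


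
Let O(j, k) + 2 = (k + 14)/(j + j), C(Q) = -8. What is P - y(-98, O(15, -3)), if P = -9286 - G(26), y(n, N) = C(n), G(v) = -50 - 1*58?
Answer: -9170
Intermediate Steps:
G(v) = -108 (G(v) = -50 - 58 = -108)
O(j, k) = -2 + (14 + k)/(2*j) (O(j, k) = -2 + (k + 14)/(j + j) = -2 + (14 + k)/((2*j)) = -2 + (14 + k)*(1/(2*j)) = -2 + (14 + k)/(2*j))
y(n, N) = -8
P = -9178 (P = -9286 - 1*(-108) = -9286 + 108 = -9178)
P - y(-98, O(15, -3)) = -9178 - 1*(-8) = -9178 + 8 = -9170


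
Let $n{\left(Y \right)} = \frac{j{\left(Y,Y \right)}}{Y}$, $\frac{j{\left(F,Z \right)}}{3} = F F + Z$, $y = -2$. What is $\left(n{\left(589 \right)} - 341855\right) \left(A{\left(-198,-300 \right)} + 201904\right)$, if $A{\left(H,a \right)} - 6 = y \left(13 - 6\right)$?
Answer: $-68661801160$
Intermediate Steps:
$j{\left(F,Z \right)} = 3 Z + 3 F^{2}$ ($j{\left(F,Z \right)} = 3 \left(F F + Z\right) = 3 \left(F^{2} + Z\right) = 3 \left(Z + F^{2}\right) = 3 Z + 3 F^{2}$)
$A{\left(H,a \right)} = -8$ ($A{\left(H,a \right)} = 6 - 2 \left(13 - 6\right) = 6 - 14 = -8$)
$n{\left(Y \right)} = \frac{3 Y + 3 Y^{2}}{Y}$
$\left(n{\left(589 \right)} - 341855\right) \left(A{\left(-198,-300 \right)} + 201904\right) = \left(\left(3 + 3 \cdot 589\right) - 341855\right) \left(-8 + 201904\right) = \left(\left(3 + 1767\right) - 341855\right) 201896 = \left(1770 - 341855\right) 201896 = \left(-340085\right) 201896 = -68661801160$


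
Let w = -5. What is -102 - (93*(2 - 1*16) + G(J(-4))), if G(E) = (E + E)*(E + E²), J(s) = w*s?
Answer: -15600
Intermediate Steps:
J(s) = -5*s
G(E) = 2*E*(E + E²) (G(E) = (2*E)*(E + E²) = 2*E*(E + E²))
-102 - (93*(2 - 1*16) + G(J(-4))) = -102 - (93*(2 - 1*16) + 2*(-5*(-4))²*(1 - 5*(-4))) = -102 - (93*(2 - 16) + 2*20²*(1 + 20)) = -102 - (93*(-14) + 2*400*21) = -102 - (-1302 + 16800) = -102 - 1*15498 = -102 - 15498 = -15600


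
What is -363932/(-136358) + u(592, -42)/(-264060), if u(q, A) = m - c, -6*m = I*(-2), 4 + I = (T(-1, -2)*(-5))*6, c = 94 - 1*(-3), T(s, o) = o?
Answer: 28833169589/10802008044 ≈ 2.6692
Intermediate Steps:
c = 97 (c = 94 + 3 = 97)
I = 56 (I = -4 - 2*(-5)*6 = -4 + 10*6 = -4 + 60 = 56)
m = 56/3 (m = -28*(-2)/3 = -1/6*(-112) = 56/3 ≈ 18.667)
u(q, A) = -235/3 (u(q, A) = 56/3 - 1*97 = 56/3 - 97 = -235/3)
-363932/(-136358) + u(592, -42)/(-264060) = -363932/(-136358) - 235/3/(-264060) = -363932*(-1/136358) - 235/3*(-1/264060) = 181966/68179 + 47/158436 = 28833169589/10802008044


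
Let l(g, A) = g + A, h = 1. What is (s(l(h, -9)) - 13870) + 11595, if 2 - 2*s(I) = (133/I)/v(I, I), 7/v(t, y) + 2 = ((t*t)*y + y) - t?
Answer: -23075/8 ≈ -2884.4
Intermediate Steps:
v(t, y) = 7/(-2 + y - t + y*t²) (v(t, y) = 7/(-2 + (((t*t)*y + y) - t)) = 7/(-2 + ((t²*y + y) - t)) = 7/(-2 + ((y*t² + y) - t)) = 7/(-2 + ((y + y*t²) - t)) = 7/(-2 + (y - t + y*t²)) = 7/(-2 + y - t + y*t²))
l(g, A) = A + g
s(I) = 1 - 133*(-2/7 + I³/7)/(2*I) (s(I) = 1 - 133/I/(2*(7/(-2 + I - I + I*I²))) = 1 - 133/I/(2*(7/(-2 + I - I + I³))) = 1 - 133/I/(2*(7/(-2 + I³))) = 1 - 133/I*(-2/7 + I³/7)/2 = 1 - 133*(-2/7 + I³/7)/(2*I))
(s(l(h, -9)) - 13870) + 11595 = ((19 + (-9 + 1) - 19*(-9 + 1)³/2)/(-9 + 1) - 13870) + 11595 = ((19 - 8 - 19/2*(-8)³)/(-8) - 13870) + 11595 = (-(19 - 8 - 19/2*(-512))/8 - 13870) + 11595 = (-(19 - 8 + 4864)/8 - 13870) + 11595 = (-⅛*4875 - 13870) + 11595 = (-4875/8 - 13870) + 11595 = -115835/8 + 11595 = -23075/8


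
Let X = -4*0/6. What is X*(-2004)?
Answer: 0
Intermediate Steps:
X = 0 (X = 0*(⅙) = 0)
X*(-2004) = 0*(-2004) = 0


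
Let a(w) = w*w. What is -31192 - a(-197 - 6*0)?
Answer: -70001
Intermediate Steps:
a(w) = w²
-31192 - a(-197 - 6*0) = -31192 - (-197 - 6*0)² = -31192 - (-197 - 1*0)² = -31192 - (-197 + 0)² = -31192 - 1*(-197)² = -31192 - 1*38809 = -31192 - 38809 = -70001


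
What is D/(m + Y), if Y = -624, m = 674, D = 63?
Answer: 63/50 ≈ 1.2600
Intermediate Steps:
D/(m + Y) = 63/(674 - 624) = 63/50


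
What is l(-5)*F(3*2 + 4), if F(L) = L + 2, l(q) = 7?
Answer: 84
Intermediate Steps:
F(L) = 2 + L
l(-5)*F(3*2 + 4) = 7*(2 + (3*2 + 4)) = 7*(2 + (6 + 4)) = 7*(2 + 10) = 7*12 = 84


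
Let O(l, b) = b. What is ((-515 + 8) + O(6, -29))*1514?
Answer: -811504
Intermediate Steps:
((-515 + 8) + O(6, -29))*1514 = ((-515 + 8) - 29)*1514 = (-507 - 29)*1514 = -536*1514 = -811504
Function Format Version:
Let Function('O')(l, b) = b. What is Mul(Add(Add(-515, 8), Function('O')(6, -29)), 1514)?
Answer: -811504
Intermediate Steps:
Mul(Add(Add(-515, 8), Function('O')(6, -29)), 1514) = Mul(Add(Add(-515, 8), -29), 1514) = Mul(Add(-507, -29), 1514) = Mul(-536, 1514) = -811504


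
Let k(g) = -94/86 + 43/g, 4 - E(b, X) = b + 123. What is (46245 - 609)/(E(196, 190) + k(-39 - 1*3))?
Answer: -82418616/572713 ≈ -143.91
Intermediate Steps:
E(b, X) = -119 - b (E(b, X) = 4 - (b + 123) = 4 - (123 + b) = 4 + (-123 - b) = -119 - b)
k(g) = -47/43 + 43/g (k(g) = -94*1/86 + 43/g = -47/43 + 43/g)
(46245 - 609)/(E(196, 190) + k(-39 - 1*3)) = (46245 - 609)/((-119 - 1*196) + (-47/43 + 43/(-39 - 1*3))) = 45636/((-119 - 196) + (-47/43 + 43/(-39 - 3))) = 45636/(-315 + (-47/43 + 43/(-42))) = 45636/(-315 + (-47/43 + 43*(-1/42))) = 45636/(-315 + (-47/43 - 43/42)) = 45636/(-315 - 3823/1806) = 45636/(-572713/1806) = 45636*(-1806/572713) = -82418616/572713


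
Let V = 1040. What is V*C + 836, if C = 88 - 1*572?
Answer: -502524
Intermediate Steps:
C = -484 (C = 88 - 572 = -484)
V*C + 836 = 1040*(-484) + 836 = -503360 + 836 = -502524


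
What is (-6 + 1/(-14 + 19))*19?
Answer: -551/5 ≈ -110.20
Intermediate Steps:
(-6 + 1/(-14 + 19))*19 = (-6 + 1/5)*19 = (-6 + ⅕)*19 = -29/5*19 = -551/5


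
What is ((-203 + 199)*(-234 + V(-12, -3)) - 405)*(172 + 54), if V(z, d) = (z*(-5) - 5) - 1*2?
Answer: 72094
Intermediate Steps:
V(z, d) = -7 - 5*z (V(z, d) = (-5*z - 5) - 2 = (-5 - 5*z) - 2 = -7 - 5*z)
((-203 + 199)*(-234 + V(-12, -3)) - 405)*(172 + 54) = ((-203 + 199)*(-234 + (-7 - 5*(-12))) - 405)*(172 + 54) = (-4*(-234 + (-7 + 60)) - 405)*226 = (-4*(-234 + 53) - 405)*226 = (-4*(-181) - 405)*226 = (724 - 405)*226 = 319*226 = 72094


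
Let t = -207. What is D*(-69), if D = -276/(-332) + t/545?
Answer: -1409256/45235 ≈ -31.154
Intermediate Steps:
D = 20424/45235 (D = -276/(-332) - 207/545 = -276*(-1/332) - 207*1/545 = 69/83 - 207/545 = 20424/45235 ≈ 0.45151)
D*(-69) = (20424/45235)*(-69) = -1409256/45235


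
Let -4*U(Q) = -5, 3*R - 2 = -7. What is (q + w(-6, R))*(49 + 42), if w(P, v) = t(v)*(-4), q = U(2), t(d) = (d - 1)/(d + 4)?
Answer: 2119/4 ≈ 529.75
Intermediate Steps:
R = -5/3 (R = ⅔ + (⅓)*(-7) = ⅔ - 7/3 = -5/3 ≈ -1.6667)
U(Q) = 5/4 (U(Q) = -¼*(-5) = 5/4)
t(d) = (-1 + d)/(4 + d)
q = 5/4 ≈ 1.2500
w(P, v) = -4*(-1 + v)/(4 + v) (w(P, v) = ((-1 + v)/(4 + v))*(-4) = -4*(-1 + v)/(4 + v))
(q + w(-6, R))*(49 + 42) = (5/4 + 4*(1 - 1*(-5/3))/(4 - 5/3))*(49 + 42) = (5/4 + 4*(1 + 5/3)/(7/3))*91 = (5/4 + 4*(3/7)*(8/3))*91 = (5/4 + 32/7)*91 = (163/28)*91 = 2119/4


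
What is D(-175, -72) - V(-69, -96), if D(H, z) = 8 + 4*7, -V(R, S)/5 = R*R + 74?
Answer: 24211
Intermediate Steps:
V(R, S) = -370 - 5*R² (V(R, S) = -5*(R*R + 74) = -5*(R² + 74) = -5*(74 + R²) = -370 - 5*R²)
D(H, z) = 36 (D(H, z) = 8 + 28 = 36)
D(-175, -72) - V(-69, -96) = 36 - (-370 - 5*(-69)²) = 36 - (-370 - 5*4761) = 36 - (-370 - 23805) = 36 - 1*(-24175) = 36 + 24175 = 24211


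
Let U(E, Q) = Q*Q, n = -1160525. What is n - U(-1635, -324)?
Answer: -1265501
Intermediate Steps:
U(E, Q) = Q²
n - U(-1635, -324) = -1160525 - 1*(-324)² = -1160525 - 1*104976 = -1160525 - 104976 = -1265501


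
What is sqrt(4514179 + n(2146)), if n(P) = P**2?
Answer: sqrt(9119495) ≈ 3019.9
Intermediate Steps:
sqrt(4514179 + n(2146)) = sqrt(4514179 + 2146**2) = sqrt(4514179 + 4605316) = sqrt(9119495)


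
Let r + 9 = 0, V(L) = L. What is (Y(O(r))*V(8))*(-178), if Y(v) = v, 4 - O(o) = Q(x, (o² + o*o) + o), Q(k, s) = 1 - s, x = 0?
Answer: -222144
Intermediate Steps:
r = -9 (r = -9 + 0 = -9)
O(o) = 3 + o + 2*o² (O(o) = 4 - (1 - ((o² + o*o) + o)) = 4 - (1 - ((o² + o²) + o)) = 4 - (1 - (2*o² + o)) = 4 - (1 - (o + 2*o²)) = 4 - (1 + (-o - 2*o²)) = 4 - (1 - o - 2*o²) = 4 + (-1 + o + 2*o²) = 3 + o + 2*o²)
(Y(O(r))*V(8))*(-178) = ((3 - 9*(1 + 2*(-9)))*8)*(-178) = ((3 - 9*(1 - 18))*8)*(-178) = ((3 - 9*(-17))*8)*(-178) = ((3 + 153)*8)*(-178) = (156*8)*(-178) = 1248*(-178) = -222144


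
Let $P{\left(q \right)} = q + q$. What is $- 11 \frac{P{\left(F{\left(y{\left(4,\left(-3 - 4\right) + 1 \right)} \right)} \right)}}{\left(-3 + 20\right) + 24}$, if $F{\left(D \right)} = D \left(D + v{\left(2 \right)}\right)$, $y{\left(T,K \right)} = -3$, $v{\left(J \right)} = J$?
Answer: $- \frac{66}{41} \approx -1.6098$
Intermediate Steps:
$F{\left(D \right)} = D \left(2 + D\right)$ ($F{\left(D \right)} = D \left(D + 2\right) = D \left(2 + D\right)$)
$P{\left(q \right)} = 2 q$
$- 11 \frac{P{\left(F{\left(y{\left(4,\left(-3 - 4\right) + 1 \right)} \right)} \right)}}{\left(-3 + 20\right) + 24} = - 11 \frac{2 \left(- 3 \left(2 - 3\right)\right)}{\left(-3 + 20\right) + 24} = - 11 \frac{2 \left(\left(-3\right) \left(-1\right)\right)}{17 + 24} = - 11 \frac{2 \cdot 3}{41} = - 11 \cdot 6 \cdot \frac{1}{41} = \left(-11\right) \frac{6}{41} = - \frac{66}{41}$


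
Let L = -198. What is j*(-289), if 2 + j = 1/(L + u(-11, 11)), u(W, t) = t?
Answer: 6375/11 ≈ 579.54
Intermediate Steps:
j = -375/187 (j = -2 + 1/(-198 + 11) = -2 + 1/(-187) = -2 - 1/187 = -375/187 ≈ -2.0053)
j*(-289) = -375/187*(-289) = 6375/11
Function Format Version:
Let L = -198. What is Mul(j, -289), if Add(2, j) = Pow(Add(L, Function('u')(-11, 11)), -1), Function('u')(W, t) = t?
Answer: Rational(6375, 11) ≈ 579.54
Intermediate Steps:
j = Rational(-375, 187) (j = Add(-2, Pow(Add(-198, 11), -1)) = Add(-2, Pow(-187, -1)) = Add(-2, Rational(-1, 187)) = Rational(-375, 187) ≈ -2.0053)
Mul(j, -289) = Mul(Rational(-375, 187), -289) = Rational(6375, 11)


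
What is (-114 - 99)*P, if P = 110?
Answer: -23430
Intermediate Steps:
(-114 - 99)*P = (-114 - 99)*110 = -213*110 = -23430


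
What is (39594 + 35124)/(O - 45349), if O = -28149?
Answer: -37359/36749 ≈ -1.0166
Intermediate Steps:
(39594 + 35124)/(O - 45349) = (39594 + 35124)/(-28149 - 45349) = 74718/(-73498) = 74718*(-1/73498) = -37359/36749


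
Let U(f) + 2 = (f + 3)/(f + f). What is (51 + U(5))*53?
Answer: 13197/5 ≈ 2639.4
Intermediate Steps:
U(f) = -2 + (3 + f)/(2*f) (U(f) = -2 + (f + 3)/(f + f) = -2 + (3 + f)/((2*f)) = -2 + (3 + f)*(1/(2*f)) = -2 + (3 + f)/(2*f))
(51 + U(5))*53 = (51 + (3/2)*(1 - 1*5)/5)*53 = (51 + (3/2)*(⅕)*(1 - 5))*53 = (51 + (3/2)*(⅕)*(-4))*53 = (51 - 6/5)*53 = (249/5)*53 = 13197/5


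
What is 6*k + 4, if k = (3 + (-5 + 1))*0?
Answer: 4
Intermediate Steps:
k = 0 (k = (3 - 4)*0 = -1*0 = 0)
6*k + 4 = 6*0 + 4 = 0 + 4 = 4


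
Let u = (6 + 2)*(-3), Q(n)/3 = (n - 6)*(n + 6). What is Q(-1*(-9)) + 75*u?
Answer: -1665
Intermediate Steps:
Q(n) = 3*(-6 + n)*(6 + n) (Q(n) = 3*((n - 6)*(n + 6)) = 3*((-6 + n)*(6 + n)) = 3*(-6 + n)*(6 + n))
u = -24 (u = 8*(-3) = -24)
Q(-1*(-9)) + 75*u = (-108 + 3*(-1*(-9))**2) + 75*(-24) = (-108 + 3*9**2) - 1800 = (-108 + 3*81) - 1800 = (-108 + 243) - 1800 = 135 - 1800 = -1665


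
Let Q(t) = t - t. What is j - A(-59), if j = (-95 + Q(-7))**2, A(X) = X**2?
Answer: 5544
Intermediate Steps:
Q(t) = 0
j = 9025 (j = (-95 + 0)**2 = (-95)**2 = 9025)
j - A(-59) = 9025 - 1*(-59)**2 = 9025 - 1*3481 = 9025 - 3481 = 5544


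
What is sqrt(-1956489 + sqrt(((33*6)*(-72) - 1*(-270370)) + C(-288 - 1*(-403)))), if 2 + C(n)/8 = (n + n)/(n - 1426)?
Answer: sqrt(-6356632761 + 57*sqrt(832057842))/57 ≈ 1398.6*I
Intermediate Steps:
C(n) = -16 + 16*n/(-1426 + n) (C(n) = -16 + 8*((n + n)/(n - 1426)) = -16 + 8*((2*n)/(-1426 + n)) = -16 + 8*(2*n/(-1426 + n)) = -16 + 16*n/(-1426 + n))
sqrt(-1956489 + sqrt(((33*6)*(-72) - 1*(-270370)) + C(-288 - 1*(-403)))) = sqrt(-1956489 + sqrt(((33*6)*(-72) - 1*(-270370)) + 22816/(-1426 + (-288 - 1*(-403))))) = sqrt(-1956489 + sqrt((198*(-72) + 270370) + 22816/(-1426 + (-288 + 403)))) = sqrt(-1956489 + sqrt((-14256 + 270370) + 22816/(-1426 + 115))) = sqrt(-1956489 + sqrt(256114 + 22816/(-1311))) = sqrt(-1956489 + sqrt(256114 + 22816*(-1/1311))) = sqrt(-1956489 + sqrt(256114 - 992/57)) = sqrt(-1956489 + sqrt(14597506/57)) = sqrt(-1956489 + sqrt(832057842)/57)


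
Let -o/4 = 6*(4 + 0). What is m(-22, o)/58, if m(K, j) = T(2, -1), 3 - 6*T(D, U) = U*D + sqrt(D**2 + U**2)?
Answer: 5/348 - sqrt(5)/348 ≈ 0.0079423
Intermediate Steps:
o = -96 (o = -24*(4 + 0) = -24*4 = -4*24 = -96)
T(D, U) = 1/2 - sqrt(D**2 + U**2)/6 - D*U/6 (T(D, U) = 1/2 - (U*D + sqrt(D**2 + U**2))/6 = 1/2 - (D*U + sqrt(D**2 + U**2))/6 = 1/2 - (sqrt(D**2 + U**2) + D*U)/6 = 1/2 + (-sqrt(D**2 + U**2)/6 - D*U/6) = 1/2 - sqrt(D**2 + U**2)/6 - D*U/6)
m(K, j) = 5/6 - sqrt(5)/6 (m(K, j) = 1/2 - sqrt(2**2 + (-1)**2)/6 - 1/6*2*(-1) = 1/2 - sqrt(4 + 1)/6 + 1/3 = 1/2 - sqrt(5)/6 + 1/3 = 5/6 - sqrt(5)/6)
m(-22, o)/58 = (5/6 - sqrt(5)/6)/58 = 5/348 - sqrt(5)/348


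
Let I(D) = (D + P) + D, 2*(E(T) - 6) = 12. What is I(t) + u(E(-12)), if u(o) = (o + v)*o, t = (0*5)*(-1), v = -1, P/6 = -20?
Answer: 12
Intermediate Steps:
P = -120 (P = 6*(-20) = -120)
E(T) = 12 (E(T) = 6 + (½)*12 = 6 + 6 = 12)
t = 0 (t = 0*(-1) = 0)
I(D) = -120 + 2*D (I(D) = (D - 120) + D = (-120 + D) + D = -120 + 2*D)
u(o) = o*(-1 + o) (u(o) = (o - 1)*o = (-1 + o)*o = o*(-1 + o))
I(t) + u(E(-12)) = (-120 + 2*0) + 12*(-1 + 12) = (-120 + 0) + 12*11 = -120 + 132 = 12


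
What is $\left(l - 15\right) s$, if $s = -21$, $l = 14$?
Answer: $21$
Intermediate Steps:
$\left(l - 15\right) s = \left(14 - 15\right) \left(-21\right) = \left(-1\right) \left(-21\right) = 21$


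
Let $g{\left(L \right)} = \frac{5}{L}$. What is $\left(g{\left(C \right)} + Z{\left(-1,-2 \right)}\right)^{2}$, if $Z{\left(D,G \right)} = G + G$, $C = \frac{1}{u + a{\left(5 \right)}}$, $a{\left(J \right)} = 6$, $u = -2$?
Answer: $256$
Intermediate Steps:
$C = \frac{1}{4}$ ($C = \frac{1}{-2 + 6} = \frac{1}{4} \approx 0.25$)
$Z{\left(D,G \right)} = 2 G$
$\left(g{\left(C \right)} + Z{\left(-1,-2 \right)}\right)^{2} = \left(5 \frac{1}{\frac{1}{4}} + 2 \left(-2\right)\right)^{2} = \left(5 \cdot 4 - 4\right)^{2} = \left(20 - 4\right)^{2} = 16^{2} = 256$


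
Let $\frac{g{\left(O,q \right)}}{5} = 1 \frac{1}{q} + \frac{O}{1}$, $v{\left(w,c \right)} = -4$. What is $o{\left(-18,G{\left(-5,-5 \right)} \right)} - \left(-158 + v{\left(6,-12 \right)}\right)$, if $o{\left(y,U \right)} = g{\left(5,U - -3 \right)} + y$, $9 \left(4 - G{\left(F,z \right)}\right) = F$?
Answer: $\frac{11537}{68} \approx 169.66$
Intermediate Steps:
$G{\left(F,z \right)} = 4 - \frac{F}{9}$
$g{\left(O,q \right)} = 5 O + \frac{5}{q}$ ($g{\left(O,q \right)} = 5 \left(1 \frac{1}{q} + \frac{O}{1}\right) = 5 \left(\frac{1}{q} + O 1\right) = 5 \left(\frac{1}{q} + O\right) = 5 \left(O + \frac{1}{q}\right) = 5 O + \frac{5}{q}$)
$o{\left(y,U \right)} = 25 + y + \frac{5}{3 + U}$ ($o{\left(y,U \right)} = \left(5 \cdot 5 + \frac{5}{U - -3}\right) + y = \left(25 + \frac{5}{U + 3}\right) + y = \left(25 + \frac{5}{3 + U}\right) + y = 25 + y + \frac{5}{3 + U}$)
$o{\left(-18,G{\left(-5,-5 \right)} \right)} - \left(-158 + v{\left(6,-12 \right)}\right) = \frac{5 + \left(3 + \left(4 - - \frac{5}{9}\right)\right) \left(25 - 18\right)}{3 + \left(4 - - \frac{5}{9}\right)} - \left(-158 - 4\right) = \frac{5 + \left(3 + \left(4 + \frac{5}{9}\right)\right) 7}{3 + \left(4 + \frac{5}{9}\right)} - -162 = \frac{5 + \left(3 + \frac{41}{9}\right) 7}{3 + \frac{41}{9}} + 162 = \frac{5 + \frac{68}{9} \cdot 7}{\frac{68}{9}} + 162 = \frac{9 \left(5 + \frac{476}{9}\right)}{68} + 162 = \frac{9}{68} \cdot \frac{521}{9} + 162 = \frac{521}{68} + 162 = \frac{11537}{68}$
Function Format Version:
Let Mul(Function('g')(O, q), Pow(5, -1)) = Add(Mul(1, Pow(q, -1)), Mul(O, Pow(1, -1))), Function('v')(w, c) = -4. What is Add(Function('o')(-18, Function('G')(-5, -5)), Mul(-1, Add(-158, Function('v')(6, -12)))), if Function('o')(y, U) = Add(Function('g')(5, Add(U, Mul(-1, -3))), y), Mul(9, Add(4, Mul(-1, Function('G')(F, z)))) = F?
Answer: Rational(11537, 68) ≈ 169.66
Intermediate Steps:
Function('G')(F, z) = Add(4, Mul(Rational(-1, 9), F))
Function('g')(O, q) = Add(Mul(5, O), Mul(5, Pow(q, -1))) (Function('g')(O, q) = Mul(5, Add(Mul(1, Pow(q, -1)), Mul(O, Pow(1, -1)))) = Mul(5, Add(Pow(q, -1), Mul(O, 1))) = Mul(5, Add(Pow(q, -1), O)) = Mul(5, Add(O, Pow(q, -1))) = Add(Mul(5, O), Mul(5, Pow(q, -1))))
Function('o')(y, U) = Add(25, y, Mul(5, Pow(Add(3, U), -1))) (Function('o')(y, U) = Add(Add(Mul(5, 5), Mul(5, Pow(Add(U, Mul(-1, -3)), -1))), y) = Add(Add(25, Mul(5, Pow(Add(U, 3), -1))), y) = Add(Add(25, Mul(5, Pow(Add(3, U), -1))), y) = Add(25, y, Mul(5, Pow(Add(3, U), -1))))
Add(Function('o')(-18, Function('G')(-5, -5)), Mul(-1, Add(-158, Function('v')(6, -12)))) = Add(Mul(Pow(Add(3, Add(4, Mul(Rational(-1, 9), -5))), -1), Add(5, Mul(Add(3, Add(4, Mul(Rational(-1, 9), -5))), Add(25, -18)))), Mul(-1, Add(-158, -4))) = Add(Mul(Pow(Add(3, Add(4, Rational(5, 9))), -1), Add(5, Mul(Add(3, Add(4, Rational(5, 9))), 7))), Mul(-1, -162)) = Add(Mul(Pow(Add(3, Rational(41, 9)), -1), Add(5, Mul(Add(3, Rational(41, 9)), 7))), 162) = Add(Mul(Pow(Rational(68, 9), -1), Add(5, Mul(Rational(68, 9), 7))), 162) = Add(Mul(Rational(9, 68), Add(5, Rational(476, 9))), 162) = Add(Mul(Rational(9, 68), Rational(521, 9)), 162) = Add(Rational(521, 68), 162) = Rational(11537, 68)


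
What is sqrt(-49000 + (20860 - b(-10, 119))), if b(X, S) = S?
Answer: I*sqrt(28259) ≈ 168.1*I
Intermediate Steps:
sqrt(-49000 + (20860 - b(-10, 119))) = sqrt(-49000 + (20860 - 1*119)) = sqrt(-49000 + (20860 - 119)) = sqrt(-49000 + 20741) = sqrt(-28259) = I*sqrt(28259)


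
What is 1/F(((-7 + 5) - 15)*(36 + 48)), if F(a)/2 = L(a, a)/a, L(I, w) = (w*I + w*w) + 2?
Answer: -357/2039185 ≈ -0.00017507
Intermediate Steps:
L(I, w) = 2 + w² + I*w (L(I, w) = (I*w + w²) + 2 = (w² + I*w) + 2 = 2 + w² + I*w)
F(a) = 2*(2 + 2*a²)/a (F(a) = 2*((2 + a² + a*a)/a) = 2*((2 + a² + a²)/a) = 2*((2 + 2*a²)/a) = 2*(2 + 2*a²)/a)
1/F(((-7 + 5) - 15)*(36 + 48)) = 1/(4*(((-7 + 5) - 15)*(36 + 48)) + 4/((((-7 + 5) - 15)*(36 + 48)))) = 1/(4*((-2 - 15)*84) + 4/(((-2 - 15)*84))) = 1/(4*(-17*84) + 4/((-17*84))) = 1/(4*(-1428) + 4/(-1428)) = 1/(-5712 + 4*(-1/1428)) = 1/(-5712 - 1/357) = 1/(-2039185/357) = -357/2039185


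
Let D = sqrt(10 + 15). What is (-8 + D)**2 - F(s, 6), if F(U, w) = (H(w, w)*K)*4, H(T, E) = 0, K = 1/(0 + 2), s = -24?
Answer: 9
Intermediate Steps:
D = 5 (D = sqrt(25) = 5)
K = 1/2 ≈ 0.50000
F(U, w) = 0 (F(U, w) = (0*(1/2))*4 = 0*4 = 0)
(-8 + D)**2 - F(s, 6) = (-8 + 5)**2 - 1*0 = (-3)**2 + 0 = 9 + 0 = 9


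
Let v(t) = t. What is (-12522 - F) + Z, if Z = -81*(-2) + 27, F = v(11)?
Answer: -12344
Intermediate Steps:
F = 11
Z = 189 (Z = 162 + 27 = 189)
(-12522 - F) + Z = (-12522 - 1*11) + 189 = (-12522 - 11) + 189 = -12533 + 189 = -12344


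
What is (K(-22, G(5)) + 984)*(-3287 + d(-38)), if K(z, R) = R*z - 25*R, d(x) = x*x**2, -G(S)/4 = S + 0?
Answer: -111897916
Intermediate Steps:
G(S) = -4*S (G(S) = -4*(S + 0) = -4*S)
d(x) = x**3
K(z, R) = -25*R + R*z
(K(-22, G(5)) + 984)*(-3287 + d(-38)) = ((-4*5)*(-25 - 22) + 984)*(-3287 + (-38)**3) = (-20*(-47) + 984)*(-3287 - 54872) = (940 + 984)*(-58159) = 1924*(-58159) = -111897916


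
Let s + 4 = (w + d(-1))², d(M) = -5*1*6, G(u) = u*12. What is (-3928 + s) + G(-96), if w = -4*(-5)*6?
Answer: 3016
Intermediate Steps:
G(u) = 12*u
d(M) = -30 (d(M) = -5*6 = -30)
w = 120 (w = 20*6 = 120)
s = 8096 (s = -4 + (120 - 30)² = -4 + 90² = -4 + 8100 = 8096)
(-3928 + s) + G(-96) = (-3928 + 8096) + 12*(-96) = 4168 - 1152 = 3016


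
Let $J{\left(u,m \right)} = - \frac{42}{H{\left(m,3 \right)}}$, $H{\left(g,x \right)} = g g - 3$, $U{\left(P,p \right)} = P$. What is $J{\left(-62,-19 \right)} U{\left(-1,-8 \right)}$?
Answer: $\frac{21}{179} \approx 0.11732$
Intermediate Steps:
$H{\left(g,x \right)} = -3 + g^{2}$ ($H{\left(g,x \right)} = g^{2} - 3 = -3 + g^{2}$)
$J{\left(u,m \right)} = - \frac{42}{-3 + m^{2}}$
$J{\left(-62,-19 \right)} U{\left(-1,-8 \right)} = - \frac{42}{-3 + \left(-19\right)^{2}} \left(-1\right) = - \frac{42}{-3 + 361} \left(-1\right) = - \frac{42}{358} \left(-1\right) = \left(-42\right) \frac{1}{358} \left(-1\right) = \left(- \frac{21}{179}\right) \left(-1\right) = \frac{21}{179}$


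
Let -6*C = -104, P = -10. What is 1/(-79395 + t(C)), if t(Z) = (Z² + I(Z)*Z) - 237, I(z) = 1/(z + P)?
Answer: -99/7853590 ≈ -1.2606e-5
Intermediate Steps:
C = 52/3 (C = -⅙*(-104) = 52/3 ≈ 17.333)
I(z) = 1/(-10 + z) (I(z) = 1/(z - 10) = 1/(-10 + z))
t(Z) = -237 + Z² + Z/(-10 + Z) (t(Z) = (Z² + Z/(-10 + Z)) - 237 = -237 + Z² + Z/(-10 + Z))
1/(-79395 + t(C)) = 1/(-79395 + (52/3 + (-237 + (52/3)²)*(-10 + 52/3))/(-10 + 52/3)) = 1/(-79395 + (52/3 + (-237 + 2704/9)*(22/3))/(22/3)) = 1/(-79395 + 3*(52/3 + (571/9)*(22/3))/22) = 1/(-79395 + 3*(52/3 + 12562/27)/22) = 1/(-79395 + (3/22)*(13030/27)) = 1/(-79395 + 6515/99) = 1/(-7853590/99) = -99/7853590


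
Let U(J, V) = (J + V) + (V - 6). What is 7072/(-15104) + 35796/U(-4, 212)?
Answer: 2800703/32568 ≈ 85.996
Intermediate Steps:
U(J, V) = -6 + J + 2*V (U(J, V) = (J + V) + (-6 + V) = -6 + J + 2*V)
7072/(-15104) + 35796/U(-4, 212) = 7072/(-15104) + 35796/(-6 - 4 + 2*212) = 7072*(-1/15104) + 35796/(-6 - 4 + 424) = -221/472 + 35796/414 = -221/472 + 35796*(1/414) = -221/472 + 5966/69 = 2800703/32568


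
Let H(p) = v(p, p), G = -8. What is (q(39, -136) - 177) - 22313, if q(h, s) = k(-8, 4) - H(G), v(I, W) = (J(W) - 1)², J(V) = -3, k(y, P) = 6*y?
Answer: -22554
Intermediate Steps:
v(I, W) = 16 (v(I, W) = (-3 - 1)² = (-4)² = 16)
H(p) = 16
q(h, s) = -64 (q(h, s) = 6*(-8) - 1*16 = -48 - 16 = -64)
(q(39, -136) - 177) - 22313 = (-64 - 177) - 22313 = -241 - 22313 = -22554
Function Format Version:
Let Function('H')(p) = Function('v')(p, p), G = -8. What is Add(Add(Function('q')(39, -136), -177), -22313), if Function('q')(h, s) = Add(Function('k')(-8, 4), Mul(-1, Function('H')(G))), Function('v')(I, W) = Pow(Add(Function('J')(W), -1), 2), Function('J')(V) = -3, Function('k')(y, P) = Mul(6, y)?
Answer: -22554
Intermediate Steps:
Function('v')(I, W) = 16 (Function('v')(I, W) = Pow(Add(-3, -1), 2) = Pow(-4, 2) = 16)
Function('H')(p) = 16
Function('q')(h, s) = -64 (Function('q')(h, s) = Add(Mul(6, -8), Mul(-1, 16)) = Add(-48, -16) = -64)
Add(Add(Function('q')(39, -136), -177), -22313) = Add(Add(-64, -177), -22313) = Add(-241, -22313) = -22554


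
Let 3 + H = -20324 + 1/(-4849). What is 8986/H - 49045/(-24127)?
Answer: 1891431253801/1189046405124 ≈ 1.5907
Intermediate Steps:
H = -98565624/4849 (H = -3 + (-20324 + 1/(-4849)) = -3 + (-20324 - 1/4849) = -3 - 98551077/4849 = -98565624/4849 ≈ -20327.)
8986/H - 49045/(-24127) = 8986/(-98565624/4849) - 49045/(-24127) = 8986*(-4849/98565624) - 49045*(-1/24127) = -21786557/49282812 + 49045/24127 = 1891431253801/1189046405124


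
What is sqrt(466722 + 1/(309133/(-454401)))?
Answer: 105*sqrt(4045470550165)/309133 ≈ 683.17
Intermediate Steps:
sqrt(466722 + 1/(309133/(-454401))) = sqrt(466722 + 1/(309133*(-1/454401))) = sqrt(466722 + 1/(-309133/454401)) = sqrt(466722 - 454401/309133) = sqrt(144278717625/309133) = 105*sqrt(4045470550165)/309133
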